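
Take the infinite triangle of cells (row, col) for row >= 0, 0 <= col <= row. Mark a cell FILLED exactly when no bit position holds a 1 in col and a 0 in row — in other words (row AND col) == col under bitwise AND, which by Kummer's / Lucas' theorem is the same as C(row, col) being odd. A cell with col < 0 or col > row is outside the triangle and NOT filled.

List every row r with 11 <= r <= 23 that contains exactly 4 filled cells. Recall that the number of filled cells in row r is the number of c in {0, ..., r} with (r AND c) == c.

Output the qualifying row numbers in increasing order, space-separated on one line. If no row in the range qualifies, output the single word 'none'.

Row r has 2^popcount(r) filled cells, so we need popcount(r) = log2(4) = 2.
Scan r = 11..23 and keep those with exactly 2 one-bits:
r=11=1011 popcount=3 -> skip
r=12=1100 popcount=2 -> KEEP
r=13=1101 popcount=3 -> skip
r=14=1110 popcount=3 -> skip
r=15=1111 popcount=4 -> skip
r=16=10000 popcount=1 -> skip
r=17=10001 popcount=2 -> KEEP
r=18=10010 popcount=2 -> KEEP
r=19=10011 popcount=3 -> skip
r=20=10100 popcount=2 -> KEEP
r=21=10101 popcount=3 -> skip
r=22=10110 popcount=3 -> skip
r=23=10111 popcount=4 -> skip
Kept rows: 12 17 18 20

Answer: 12 17 18 20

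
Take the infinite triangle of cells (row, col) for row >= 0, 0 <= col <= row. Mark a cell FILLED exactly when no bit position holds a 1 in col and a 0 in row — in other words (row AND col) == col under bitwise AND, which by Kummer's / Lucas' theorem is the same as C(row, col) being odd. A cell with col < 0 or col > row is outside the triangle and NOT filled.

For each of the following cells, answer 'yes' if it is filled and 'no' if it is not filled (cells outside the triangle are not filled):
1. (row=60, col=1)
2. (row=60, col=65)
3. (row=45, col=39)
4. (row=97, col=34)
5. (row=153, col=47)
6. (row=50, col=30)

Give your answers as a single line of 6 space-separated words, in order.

Answer: no no no no no no

Derivation:
(60,1): row=0b111100, col=0b1, row AND col = 0b0 = 0; 0 != 1 -> empty
(60,65): col outside [0, 60] -> not filled
(45,39): row=0b101101, col=0b100111, row AND col = 0b100101 = 37; 37 != 39 -> empty
(97,34): row=0b1100001, col=0b100010, row AND col = 0b100000 = 32; 32 != 34 -> empty
(153,47): row=0b10011001, col=0b101111, row AND col = 0b1001 = 9; 9 != 47 -> empty
(50,30): row=0b110010, col=0b11110, row AND col = 0b10010 = 18; 18 != 30 -> empty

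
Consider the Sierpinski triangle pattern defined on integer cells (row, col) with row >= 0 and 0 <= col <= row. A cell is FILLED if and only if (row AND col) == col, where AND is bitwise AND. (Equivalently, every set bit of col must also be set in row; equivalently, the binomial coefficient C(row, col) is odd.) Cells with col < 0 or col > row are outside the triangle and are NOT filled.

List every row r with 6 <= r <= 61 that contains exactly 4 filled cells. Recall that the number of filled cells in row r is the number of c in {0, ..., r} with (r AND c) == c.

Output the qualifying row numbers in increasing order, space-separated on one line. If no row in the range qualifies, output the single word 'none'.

Row r has 2^popcount(r) filled cells, so we need popcount(r) = log2(4) = 2.
Scan r = 6..61 and keep those with exactly 2 one-bits:
r=6=110 popcount=2 -> KEEP
r=7=111 popcount=3 -> skip
r=8=1000 popcount=1 -> skip
r=9=1001 popcount=2 -> KEEP
r=10=1010 popcount=2 -> KEEP
r=11=1011 popcount=3 -> skip
r=12=1100 popcount=2 -> KEEP
r=13=1101 popcount=3 -> skip
r=14=1110 popcount=3 -> skip
r=15=1111 popcount=4 -> skip
r=16=10000 popcount=1 -> skip
r=17=10001 popcount=2 -> KEEP
r=18=10010 popcount=2 -> KEEP
r=19=10011 popcount=3 -> skip
r=20=10100 popcount=2 -> KEEP
r=21=10101 popcount=3 -> skip
r=22=10110 popcount=3 -> skip
r=23=10111 popcount=4 -> skip
r=24=11000 popcount=2 -> KEEP
r=25=11001 popcount=3 -> skip
r=26=11010 popcount=3 -> skip
r=27=11011 popcount=4 -> skip
r=28=11100 popcount=3 -> skip
r=29=11101 popcount=4 -> skip
r=30=11110 popcount=4 -> skip
r=31=11111 popcount=5 -> skip
r=32=100000 popcount=1 -> skip
r=33=100001 popcount=2 -> KEEP
r=34=100010 popcount=2 -> KEEP
r=35=100011 popcount=3 -> skip
r=36=100100 popcount=2 -> KEEP
r=37=100101 popcount=3 -> skip
r=38=100110 popcount=3 -> skip
r=39=100111 popcount=4 -> skip
r=40=101000 popcount=2 -> KEEP
r=41=101001 popcount=3 -> skip
r=42=101010 popcount=3 -> skip
r=43=101011 popcount=4 -> skip
r=44=101100 popcount=3 -> skip
r=45=101101 popcount=4 -> skip
r=46=101110 popcount=4 -> skip
r=47=101111 popcount=5 -> skip
r=48=110000 popcount=2 -> KEEP
r=49=110001 popcount=3 -> skip
r=50=110010 popcount=3 -> skip
r=51=110011 popcount=4 -> skip
r=52=110100 popcount=3 -> skip
r=53=110101 popcount=4 -> skip
r=54=110110 popcount=4 -> skip
r=55=110111 popcount=5 -> skip
r=56=111000 popcount=3 -> skip
r=57=111001 popcount=4 -> skip
r=58=111010 popcount=4 -> skip
r=59=111011 popcount=5 -> skip
r=60=111100 popcount=4 -> skip
r=61=111101 popcount=5 -> skip
Kept rows: 6 9 10 12 17 18 20 24 33 34 36 40 48

Answer: 6 9 10 12 17 18 20 24 33 34 36 40 48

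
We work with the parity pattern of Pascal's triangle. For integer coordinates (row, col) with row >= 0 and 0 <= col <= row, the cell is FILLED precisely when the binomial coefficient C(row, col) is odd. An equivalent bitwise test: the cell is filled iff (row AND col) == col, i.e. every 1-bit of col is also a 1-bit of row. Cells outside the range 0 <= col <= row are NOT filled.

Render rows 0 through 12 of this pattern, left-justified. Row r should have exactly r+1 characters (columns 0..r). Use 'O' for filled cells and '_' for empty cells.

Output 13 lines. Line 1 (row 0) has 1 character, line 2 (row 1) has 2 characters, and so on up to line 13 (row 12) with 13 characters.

Answer: O
OO
O_O
OOOO
O___O
OO__OO
O_O_O_O
OOOOOOOO
O_______O
OO______OO
O_O_____O_O
OOOO____OOOO
O___O___O___O

Derivation:
r0=0: O
r1=1: OO
r2=10: O_O
r3=11: OOOO
r4=100: O___O
r5=101: OO__OO
r6=110: O_O_O_O
r7=111: OOOOOOOO
r8=1000: O_______O
r9=1001: OO______OO
r10=1010: O_O_____O_O
r11=1011: OOOO____OOOO
r12=1100: O___O___O___O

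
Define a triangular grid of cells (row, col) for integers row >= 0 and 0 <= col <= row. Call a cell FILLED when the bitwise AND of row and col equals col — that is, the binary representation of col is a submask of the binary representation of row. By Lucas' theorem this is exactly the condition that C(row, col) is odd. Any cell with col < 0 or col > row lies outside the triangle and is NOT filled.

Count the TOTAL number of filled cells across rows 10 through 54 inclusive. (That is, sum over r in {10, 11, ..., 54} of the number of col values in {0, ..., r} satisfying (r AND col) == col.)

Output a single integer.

r10=1010 pc2: +4 =4
r11=1011 pc3: +8 =12
r12=1100 pc2: +4 =16
r13=1101 pc3: +8 =24
r14=1110 pc3: +8 =32
r15=1111 pc4: +16 =48
r16=10000 pc1: +2 =50
r17=10001 pc2: +4 =54
r18=10010 pc2: +4 =58
r19=10011 pc3: +8 =66
r20=10100 pc2: +4 =70
r21=10101 pc3: +8 =78
r22=10110 pc3: +8 =86
r23=10111 pc4: +16 =102
r24=11000 pc2: +4 =106
r25=11001 pc3: +8 =114
r26=11010 pc3: +8 =122
r27=11011 pc4: +16 =138
r28=11100 pc3: +8 =146
r29=11101 pc4: +16 =162
r30=11110 pc4: +16 =178
r31=11111 pc5: +32 =210
r32=100000 pc1: +2 =212
r33=100001 pc2: +4 =216
r34=100010 pc2: +4 =220
r35=100011 pc3: +8 =228
r36=100100 pc2: +4 =232
r37=100101 pc3: +8 =240
r38=100110 pc3: +8 =248
r39=100111 pc4: +16 =264
r40=101000 pc2: +4 =268
r41=101001 pc3: +8 =276
r42=101010 pc3: +8 =284
r43=101011 pc4: +16 =300
r44=101100 pc3: +8 =308
r45=101101 pc4: +16 =324
r46=101110 pc4: +16 =340
r47=101111 pc5: +32 =372
r48=110000 pc2: +4 =376
r49=110001 pc3: +8 =384
r50=110010 pc3: +8 =392
r51=110011 pc4: +16 =408
r52=110100 pc3: +8 =416
r53=110101 pc4: +16 =432
r54=110110 pc4: +16 =448

Answer: 448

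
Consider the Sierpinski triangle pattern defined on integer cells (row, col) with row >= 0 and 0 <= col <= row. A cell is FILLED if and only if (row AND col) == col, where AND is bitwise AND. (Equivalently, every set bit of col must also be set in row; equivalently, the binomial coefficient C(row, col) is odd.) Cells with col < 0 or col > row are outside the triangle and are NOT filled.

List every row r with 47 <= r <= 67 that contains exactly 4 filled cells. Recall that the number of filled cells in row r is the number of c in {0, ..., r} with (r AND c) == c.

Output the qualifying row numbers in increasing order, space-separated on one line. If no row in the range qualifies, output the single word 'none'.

Row r has 2^popcount(r) filled cells, so we need popcount(r) = log2(4) = 2.
Scan r = 47..67 and keep those with exactly 2 one-bits:
r=47=101111 popcount=5 -> skip
r=48=110000 popcount=2 -> KEEP
r=49=110001 popcount=3 -> skip
r=50=110010 popcount=3 -> skip
r=51=110011 popcount=4 -> skip
r=52=110100 popcount=3 -> skip
r=53=110101 popcount=4 -> skip
r=54=110110 popcount=4 -> skip
r=55=110111 popcount=5 -> skip
r=56=111000 popcount=3 -> skip
r=57=111001 popcount=4 -> skip
r=58=111010 popcount=4 -> skip
r=59=111011 popcount=5 -> skip
r=60=111100 popcount=4 -> skip
r=61=111101 popcount=5 -> skip
r=62=111110 popcount=5 -> skip
r=63=111111 popcount=6 -> skip
r=64=1000000 popcount=1 -> skip
r=65=1000001 popcount=2 -> KEEP
r=66=1000010 popcount=2 -> KEEP
r=67=1000011 popcount=3 -> skip
Kept rows: 48 65 66

Answer: 48 65 66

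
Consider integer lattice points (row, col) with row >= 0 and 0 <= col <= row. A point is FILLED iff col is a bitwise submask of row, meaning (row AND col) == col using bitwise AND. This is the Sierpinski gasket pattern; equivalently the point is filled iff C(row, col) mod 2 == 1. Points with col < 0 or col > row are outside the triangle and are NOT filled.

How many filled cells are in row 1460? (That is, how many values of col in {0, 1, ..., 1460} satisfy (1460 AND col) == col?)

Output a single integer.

1460 in binary = 10110110100
popcount(1460) = number of 1-bits in 10110110100 = 6
A col c satisfies (1460 AND c) == c iff every set bit of c is also set in 1460; each of the 6 set bits of 1460 can independently be on or off in c.
count = 2^6 = 64

Answer: 64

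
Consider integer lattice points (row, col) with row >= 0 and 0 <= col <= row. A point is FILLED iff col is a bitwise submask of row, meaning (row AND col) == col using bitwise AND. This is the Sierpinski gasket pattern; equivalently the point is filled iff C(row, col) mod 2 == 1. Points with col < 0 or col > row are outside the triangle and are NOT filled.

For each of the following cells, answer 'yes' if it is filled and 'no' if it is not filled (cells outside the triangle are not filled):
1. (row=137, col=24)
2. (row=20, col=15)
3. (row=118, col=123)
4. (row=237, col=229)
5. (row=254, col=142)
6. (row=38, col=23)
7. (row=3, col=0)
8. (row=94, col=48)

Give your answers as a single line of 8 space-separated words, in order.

(137,24): row=0b10001001, col=0b11000, row AND col = 0b1000 = 8; 8 != 24 -> empty
(20,15): row=0b10100, col=0b1111, row AND col = 0b100 = 4; 4 != 15 -> empty
(118,123): col outside [0, 118] -> not filled
(237,229): row=0b11101101, col=0b11100101, row AND col = 0b11100101 = 229; 229 == 229 -> filled
(254,142): row=0b11111110, col=0b10001110, row AND col = 0b10001110 = 142; 142 == 142 -> filled
(38,23): row=0b100110, col=0b10111, row AND col = 0b110 = 6; 6 != 23 -> empty
(3,0): row=0b11, col=0b0, row AND col = 0b0 = 0; 0 == 0 -> filled
(94,48): row=0b1011110, col=0b110000, row AND col = 0b10000 = 16; 16 != 48 -> empty

Answer: no no no yes yes no yes no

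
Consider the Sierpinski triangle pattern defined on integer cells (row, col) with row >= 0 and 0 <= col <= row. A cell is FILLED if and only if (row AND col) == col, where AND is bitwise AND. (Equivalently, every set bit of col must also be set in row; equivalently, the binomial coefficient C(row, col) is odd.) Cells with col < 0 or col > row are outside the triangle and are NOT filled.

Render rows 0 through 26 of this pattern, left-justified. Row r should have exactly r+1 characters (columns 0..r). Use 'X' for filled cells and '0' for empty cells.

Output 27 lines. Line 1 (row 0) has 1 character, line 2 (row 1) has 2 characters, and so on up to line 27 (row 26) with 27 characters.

r0=0: X
r1=1: XX
r2=10: X0X
r3=11: XXXX
r4=100: X000X
r5=101: XX00XX
r6=110: X0X0X0X
r7=111: XXXXXXXX
r8=1000: X0000000X
r9=1001: XX000000XX
r10=1010: X0X00000X0X
r11=1011: XXXX0000XXXX
r12=1100: X000X000X000X
r13=1101: XX00XX00XX00XX
r14=1110: X0X0X0X0X0X0X0X
r15=1111: XXXXXXXXXXXXXXXX
r16=10000: X000000000000000X
r17=10001: XX00000000000000XX
r18=10010: X0X0000000000000X0X
r19=10011: XXXX000000000000XXXX
r20=10100: X000X00000000000X000X
r21=10101: XX00XX0000000000XX00XX
r22=10110: X0X0X0X000000000X0X0X0X
r23=10111: XXXXXXXX00000000XXXXXXXX
r24=11000: X0000000X0000000X0000000X
r25=11001: XX000000XX000000XX000000XX
r26=11010: X0X00000X0X00000X0X00000X0X

Answer: X
XX
X0X
XXXX
X000X
XX00XX
X0X0X0X
XXXXXXXX
X0000000X
XX000000XX
X0X00000X0X
XXXX0000XXXX
X000X000X000X
XX00XX00XX00XX
X0X0X0X0X0X0X0X
XXXXXXXXXXXXXXXX
X000000000000000X
XX00000000000000XX
X0X0000000000000X0X
XXXX000000000000XXXX
X000X00000000000X000X
XX00XX0000000000XX00XX
X0X0X0X000000000X0X0X0X
XXXXXXXX00000000XXXXXXXX
X0000000X0000000X0000000X
XX000000XX000000XX000000XX
X0X00000X0X00000X0X00000X0X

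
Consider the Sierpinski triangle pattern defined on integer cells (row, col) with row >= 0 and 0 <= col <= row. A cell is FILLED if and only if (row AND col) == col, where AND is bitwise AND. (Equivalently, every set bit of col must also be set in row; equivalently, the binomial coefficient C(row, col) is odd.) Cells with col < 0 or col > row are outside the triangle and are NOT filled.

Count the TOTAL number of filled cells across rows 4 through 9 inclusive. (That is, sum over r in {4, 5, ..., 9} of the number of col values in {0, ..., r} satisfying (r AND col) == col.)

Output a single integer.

Answer: 24

Derivation:
r4=100 pc1: +2 =2
r5=101 pc2: +4 =6
r6=110 pc2: +4 =10
r7=111 pc3: +8 =18
r8=1000 pc1: +2 =20
r9=1001 pc2: +4 =24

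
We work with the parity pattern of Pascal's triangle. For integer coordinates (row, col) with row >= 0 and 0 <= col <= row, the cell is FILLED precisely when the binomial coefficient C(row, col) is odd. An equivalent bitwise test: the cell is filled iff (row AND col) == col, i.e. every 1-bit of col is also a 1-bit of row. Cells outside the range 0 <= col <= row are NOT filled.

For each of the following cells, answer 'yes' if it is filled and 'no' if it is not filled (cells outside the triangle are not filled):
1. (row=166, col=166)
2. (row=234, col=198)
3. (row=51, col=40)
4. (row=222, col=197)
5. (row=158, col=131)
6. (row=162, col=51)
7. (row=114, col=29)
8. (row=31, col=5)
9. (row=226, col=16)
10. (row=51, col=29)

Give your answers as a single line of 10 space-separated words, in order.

Answer: yes no no no no no no yes no no

Derivation:
(166,166): row=0b10100110, col=0b10100110, row AND col = 0b10100110 = 166; 166 == 166 -> filled
(234,198): row=0b11101010, col=0b11000110, row AND col = 0b11000010 = 194; 194 != 198 -> empty
(51,40): row=0b110011, col=0b101000, row AND col = 0b100000 = 32; 32 != 40 -> empty
(222,197): row=0b11011110, col=0b11000101, row AND col = 0b11000100 = 196; 196 != 197 -> empty
(158,131): row=0b10011110, col=0b10000011, row AND col = 0b10000010 = 130; 130 != 131 -> empty
(162,51): row=0b10100010, col=0b110011, row AND col = 0b100010 = 34; 34 != 51 -> empty
(114,29): row=0b1110010, col=0b11101, row AND col = 0b10000 = 16; 16 != 29 -> empty
(31,5): row=0b11111, col=0b101, row AND col = 0b101 = 5; 5 == 5 -> filled
(226,16): row=0b11100010, col=0b10000, row AND col = 0b0 = 0; 0 != 16 -> empty
(51,29): row=0b110011, col=0b11101, row AND col = 0b10001 = 17; 17 != 29 -> empty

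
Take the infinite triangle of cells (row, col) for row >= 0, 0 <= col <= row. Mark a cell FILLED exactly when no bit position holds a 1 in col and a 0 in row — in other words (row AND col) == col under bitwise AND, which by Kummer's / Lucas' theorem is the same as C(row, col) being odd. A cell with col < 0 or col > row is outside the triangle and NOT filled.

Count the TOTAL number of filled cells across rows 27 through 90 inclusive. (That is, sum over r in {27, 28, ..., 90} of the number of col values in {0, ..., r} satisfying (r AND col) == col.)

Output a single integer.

Answer: 884

Derivation:
r27=11011 pc4: +16 =16
r28=11100 pc3: +8 =24
r29=11101 pc4: +16 =40
r30=11110 pc4: +16 =56
r31=11111 pc5: +32 =88
r32=100000 pc1: +2 =90
r33=100001 pc2: +4 =94
r34=100010 pc2: +4 =98
r35=100011 pc3: +8 =106
r36=100100 pc2: +4 =110
r37=100101 pc3: +8 =118
r38=100110 pc3: +8 =126
r39=100111 pc4: +16 =142
r40=101000 pc2: +4 =146
r41=101001 pc3: +8 =154
r42=101010 pc3: +8 =162
r43=101011 pc4: +16 =178
r44=101100 pc3: +8 =186
r45=101101 pc4: +16 =202
r46=101110 pc4: +16 =218
r47=101111 pc5: +32 =250
r48=110000 pc2: +4 =254
r49=110001 pc3: +8 =262
r50=110010 pc3: +8 =270
r51=110011 pc4: +16 =286
r52=110100 pc3: +8 =294
r53=110101 pc4: +16 =310
r54=110110 pc4: +16 =326
r55=110111 pc5: +32 =358
r56=111000 pc3: +8 =366
r57=111001 pc4: +16 =382
r58=111010 pc4: +16 =398
r59=111011 pc5: +32 =430
r60=111100 pc4: +16 =446
r61=111101 pc5: +32 =478
r62=111110 pc5: +32 =510
r63=111111 pc6: +64 =574
r64=1000000 pc1: +2 =576
r65=1000001 pc2: +4 =580
r66=1000010 pc2: +4 =584
r67=1000011 pc3: +8 =592
r68=1000100 pc2: +4 =596
r69=1000101 pc3: +8 =604
r70=1000110 pc3: +8 =612
r71=1000111 pc4: +16 =628
r72=1001000 pc2: +4 =632
r73=1001001 pc3: +8 =640
r74=1001010 pc3: +8 =648
r75=1001011 pc4: +16 =664
r76=1001100 pc3: +8 =672
r77=1001101 pc4: +16 =688
r78=1001110 pc4: +16 =704
r79=1001111 pc5: +32 =736
r80=1010000 pc2: +4 =740
r81=1010001 pc3: +8 =748
r82=1010010 pc3: +8 =756
r83=1010011 pc4: +16 =772
r84=1010100 pc3: +8 =780
r85=1010101 pc4: +16 =796
r86=1010110 pc4: +16 =812
r87=1010111 pc5: +32 =844
r88=1011000 pc3: +8 =852
r89=1011001 pc4: +16 =868
r90=1011010 pc4: +16 =884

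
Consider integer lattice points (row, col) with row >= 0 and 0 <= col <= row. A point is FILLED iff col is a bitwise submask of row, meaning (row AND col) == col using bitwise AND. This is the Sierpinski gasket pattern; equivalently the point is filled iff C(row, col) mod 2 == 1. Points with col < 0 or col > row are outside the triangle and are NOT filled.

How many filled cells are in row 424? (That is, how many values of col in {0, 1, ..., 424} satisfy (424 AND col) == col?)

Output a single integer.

Answer: 16

Derivation:
424 in binary = 110101000
popcount(424) = number of 1-bits in 110101000 = 4
A col c satisfies (424 AND c) == c iff every set bit of c is also set in 424; each of the 4 set bits of 424 can independently be on or off in c.
count = 2^4 = 16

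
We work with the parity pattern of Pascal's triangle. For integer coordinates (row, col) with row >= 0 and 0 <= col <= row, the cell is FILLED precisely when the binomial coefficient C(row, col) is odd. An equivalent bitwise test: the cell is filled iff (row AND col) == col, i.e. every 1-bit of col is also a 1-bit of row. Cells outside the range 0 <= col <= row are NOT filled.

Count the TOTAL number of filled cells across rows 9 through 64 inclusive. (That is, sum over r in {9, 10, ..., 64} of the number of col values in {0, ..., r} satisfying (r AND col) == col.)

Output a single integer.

r9=1001 pc2: +4 =4
r10=1010 pc2: +4 =8
r11=1011 pc3: +8 =16
r12=1100 pc2: +4 =20
r13=1101 pc3: +8 =28
r14=1110 pc3: +8 =36
r15=1111 pc4: +16 =52
r16=10000 pc1: +2 =54
r17=10001 pc2: +4 =58
r18=10010 pc2: +4 =62
r19=10011 pc3: +8 =70
r20=10100 pc2: +4 =74
r21=10101 pc3: +8 =82
r22=10110 pc3: +8 =90
r23=10111 pc4: +16 =106
r24=11000 pc2: +4 =110
r25=11001 pc3: +8 =118
r26=11010 pc3: +8 =126
r27=11011 pc4: +16 =142
r28=11100 pc3: +8 =150
r29=11101 pc4: +16 =166
r30=11110 pc4: +16 =182
r31=11111 pc5: +32 =214
r32=100000 pc1: +2 =216
r33=100001 pc2: +4 =220
r34=100010 pc2: +4 =224
r35=100011 pc3: +8 =232
r36=100100 pc2: +4 =236
r37=100101 pc3: +8 =244
r38=100110 pc3: +8 =252
r39=100111 pc4: +16 =268
r40=101000 pc2: +4 =272
r41=101001 pc3: +8 =280
r42=101010 pc3: +8 =288
r43=101011 pc4: +16 =304
r44=101100 pc3: +8 =312
r45=101101 pc4: +16 =328
r46=101110 pc4: +16 =344
r47=101111 pc5: +32 =376
r48=110000 pc2: +4 =380
r49=110001 pc3: +8 =388
r50=110010 pc3: +8 =396
r51=110011 pc4: +16 =412
r52=110100 pc3: +8 =420
r53=110101 pc4: +16 =436
r54=110110 pc4: +16 =452
r55=110111 pc5: +32 =484
r56=111000 pc3: +8 =492
r57=111001 pc4: +16 =508
r58=111010 pc4: +16 =524
r59=111011 pc5: +32 =556
r60=111100 pc4: +16 =572
r61=111101 pc5: +32 =604
r62=111110 pc5: +32 =636
r63=111111 pc6: +64 =700
r64=1000000 pc1: +2 =702

Answer: 702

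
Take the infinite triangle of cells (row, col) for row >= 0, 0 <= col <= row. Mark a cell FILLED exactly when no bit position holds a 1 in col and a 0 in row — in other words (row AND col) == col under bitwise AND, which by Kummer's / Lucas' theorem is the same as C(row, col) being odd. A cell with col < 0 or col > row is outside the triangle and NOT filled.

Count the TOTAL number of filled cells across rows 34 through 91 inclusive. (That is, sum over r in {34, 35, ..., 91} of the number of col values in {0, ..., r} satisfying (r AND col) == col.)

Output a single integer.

Answer: 822

Derivation:
r34=100010 pc2: +4 =4
r35=100011 pc3: +8 =12
r36=100100 pc2: +4 =16
r37=100101 pc3: +8 =24
r38=100110 pc3: +8 =32
r39=100111 pc4: +16 =48
r40=101000 pc2: +4 =52
r41=101001 pc3: +8 =60
r42=101010 pc3: +8 =68
r43=101011 pc4: +16 =84
r44=101100 pc3: +8 =92
r45=101101 pc4: +16 =108
r46=101110 pc4: +16 =124
r47=101111 pc5: +32 =156
r48=110000 pc2: +4 =160
r49=110001 pc3: +8 =168
r50=110010 pc3: +8 =176
r51=110011 pc4: +16 =192
r52=110100 pc3: +8 =200
r53=110101 pc4: +16 =216
r54=110110 pc4: +16 =232
r55=110111 pc5: +32 =264
r56=111000 pc3: +8 =272
r57=111001 pc4: +16 =288
r58=111010 pc4: +16 =304
r59=111011 pc5: +32 =336
r60=111100 pc4: +16 =352
r61=111101 pc5: +32 =384
r62=111110 pc5: +32 =416
r63=111111 pc6: +64 =480
r64=1000000 pc1: +2 =482
r65=1000001 pc2: +4 =486
r66=1000010 pc2: +4 =490
r67=1000011 pc3: +8 =498
r68=1000100 pc2: +4 =502
r69=1000101 pc3: +8 =510
r70=1000110 pc3: +8 =518
r71=1000111 pc4: +16 =534
r72=1001000 pc2: +4 =538
r73=1001001 pc3: +8 =546
r74=1001010 pc3: +8 =554
r75=1001011 pc4: +16 =570
r76=1001100 pc3: +8 =578
r77=1001101 pc4: +16 =594
r78=1001110 pc4: +16 =610
r79=1001111 pc5: +32 =642
r80=1010000 pc2: +4 =646
r81=1010001 pc3: +8 =654
r82=1010010 pc3: +8 =662
r83=1010011 pc4: +16 =678
r84=1010100 pc3: +8 =686
r85=1010101 pc4: +16 =702
r86=1010110 pc4: +16 =718
r87=1010111 pc5: +32 =750
r88=1011000 pc3: +8 =758
r89=1011001 pc4: +16 =774
r90=1011010 pc4: +16 =790
r91=1011011 pc5: +32 =822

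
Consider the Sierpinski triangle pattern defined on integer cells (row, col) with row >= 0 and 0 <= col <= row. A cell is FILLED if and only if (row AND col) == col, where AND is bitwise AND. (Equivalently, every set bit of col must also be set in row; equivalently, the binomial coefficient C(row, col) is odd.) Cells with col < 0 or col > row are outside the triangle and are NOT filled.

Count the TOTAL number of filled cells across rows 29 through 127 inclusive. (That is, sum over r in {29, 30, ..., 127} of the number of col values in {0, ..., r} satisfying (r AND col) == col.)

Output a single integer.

r29=11101 pc4: +16 =16
r30=11110 pc4: +16 =32
r31=11111 pc5: +32 =64
r32=100000 pc1: +2 =66
r33=100001 pc2: +4 =70
r34=100010 pc2: +4 =74
r35=100011 pc3: +8 =82
r36=100100 pc2: +4 =86
r37=100101 pc3: +8 =94
r38=100110 pc3: +8 =102
r39=100111 pc4: +16 =118
r40=101000 pc2: +4 =122
r41=101001 pc3: +8 =130
r42=101010 pc3: +8 =138
r43=101011 pc4: +16 =154
r44=101100 pc3: +8 =162
r45=101101 pc4: +16 =178
r46=101110 pc4: +16 =194
r47=101111 pc5: +32 =226
r48=110000 pc2: +4 =230
r49=110001 pc3: +8 =238
r50=110010 pc3: +8 =246
r51=110011 pc4: +16 =262
r52=110100 pc3: +8 =270
r53=110101 pc4: +16 =286
r54=110110 pc4: +16 =302
r55=110111 pc5: +32 =334
r56=111000 pc3: +8 =342
r57=111001 pc4: +16 =358
r58=111010 pc4: +16 =374
r59=111011 pc5: +32 =406
r60=111100 pc4: +16 =422
r61=111101 pc5: +32 =454
r62=111110 pc5: +32 =486
r63=111111 pc6: +64 =550
r64=1000000 pc1: +2 =552
r65=1000001 pc2: +4 =556
r66=1000010 pc2: +4 =560
r67=1000011 pc3: +8 =568
r68=1000100 pc2: +4 =572
r69=1000101 pc3: +8 =580
r70=1000110 pc3: +8 =588
r71=1000111 pc4: +16 =604
r72=1001000 pc2: +4 =608
r73=1001001 pc3: +8 =616
r74=1001010 pc3: +8 =624
r75=1001011 pc4: +16 =640
r76=1001100 pc3: +8 =648
r77=1001101 pc4: +16 =664
r78=1001110 pc4: +16 =680
r79=1001111 pc5: +32 =712
r80=1010000 pc2: +4 =716
r81=1010001 pc3: +8 =724
r82=1010010 pc3: +8 =732
r83=1010011 pc4: +16 =748
r84=1010100 pc3: +8 =756
r85=1010101 pc4: +16 =772
r86=1010110 pc4: +16 =788
r87=1010111 pc5: +32 =820
r88=1011000 pc3: +8 =828
r89=1011001 pc4: +16 =844
r90=1011010 pc4: +16 =860
r91=1011011 pc5: +32 =892
r92=1011100 pc4: +16 =908
r93=1011101 pc5: +32 =940
r94=1011110 pc5: +32 =972
r95=1011111 pc6: +64 =1036
r96=1100000 pc2: +4 =1040
r97=1100001 pc3: +8 =1048
r98=1100010 pc3: +8 =1056
r99=1100011 pc4: +16 =1072
r100=1100100 pc3: +8 =1080
r101=1100101 pc4: +16 =1096
r102=1100110 pc4: +16 =1112
r103=1100111 pc5: +32 =1144
r104=1101000 pc3: +8 =1152
r105=1101001 pc4: +16 =1168
r106=1101010 pc4: +16 =1184
r107=1101011 pc5: +32 =1216
r108=1101100 pc4: +16 =1232
r109=1101101 pc5: +32 =1264
r110=1101110 pc5: +32 =1296
r111=1101111 pc6: +64 =1360
r112=1110000 pc3: +8 =1368
r113=1110001 pc4: +16 =1384
r114=1110010 pc4: +16 =1400
r115=1110011 pc5: +32 =1432
r116=1110100 pc4: +16 =1448
r117=1110101 pc5: +32 =1480
r118=1110110 pc5: +32 =1512
r119=1110111 pc6: +64 =1576
r120=1111000 pc4: +16 =1592
r121=1111001 pc5: +32 =1624
r122=1111010 pc5: +32 =1656
r123=1111011 pc6: +64 =1720
r124=1111100 pc5: +32 =1752
r125=1111101 pc6: +64 =1816
r126=1111110 pc6: +64 =1880
r127=1111111 pc7: +128 =2008

Answer: 2008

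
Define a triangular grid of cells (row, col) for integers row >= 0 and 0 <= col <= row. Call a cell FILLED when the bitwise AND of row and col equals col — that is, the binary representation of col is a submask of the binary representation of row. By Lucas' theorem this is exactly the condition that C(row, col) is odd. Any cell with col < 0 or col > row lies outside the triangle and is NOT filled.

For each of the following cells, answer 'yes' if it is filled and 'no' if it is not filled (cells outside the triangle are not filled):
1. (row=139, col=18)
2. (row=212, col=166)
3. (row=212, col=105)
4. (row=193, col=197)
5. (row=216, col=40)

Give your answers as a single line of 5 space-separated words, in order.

(139,18): row=0b10001011, col=0b10010, row AND col = 0b10 = 2; 2 != 18 -> empty
(212,166): row=0b11010100, col=0b10100110, row AND col = 0b10000100 = 132; 132 != 166 -> empty
(212,105): row=0b11010100, col=0b1101001, row AND col = 0b1000000 = 64; 64 != 105 -> empty
(193,197): col outside [0, 193] -> not filled
(216,40): row=0b11011000, col=0b101000, row AND col = 0b1000 = 8; 8 != 40 -> empty

Answer: no no no no no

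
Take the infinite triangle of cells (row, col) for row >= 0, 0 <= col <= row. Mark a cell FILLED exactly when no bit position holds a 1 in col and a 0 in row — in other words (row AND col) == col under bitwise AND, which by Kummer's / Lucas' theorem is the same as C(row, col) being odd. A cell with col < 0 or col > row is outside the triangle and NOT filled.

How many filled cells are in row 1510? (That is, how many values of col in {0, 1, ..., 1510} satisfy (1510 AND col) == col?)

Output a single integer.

Answer: 128

Derivation:
1510 in binary = 10111100110
popcount(1510) = number of 1-bits in 10111100110 = 7
A col c satisfies (1510 AND c) == c iff every set bit of c is also set in 1510; each of the 7 set bits of 1510 can independently be on or off in c.
count = 2^7 = 128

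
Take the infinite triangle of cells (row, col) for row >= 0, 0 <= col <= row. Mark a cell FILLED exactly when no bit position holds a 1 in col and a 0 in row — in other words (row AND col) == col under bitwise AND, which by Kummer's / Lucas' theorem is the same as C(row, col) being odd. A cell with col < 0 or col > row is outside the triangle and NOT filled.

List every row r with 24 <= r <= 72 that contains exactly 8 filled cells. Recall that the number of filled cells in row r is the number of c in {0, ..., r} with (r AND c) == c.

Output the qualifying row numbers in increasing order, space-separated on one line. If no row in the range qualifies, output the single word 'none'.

Row r has 2^popcount(r) filled cells, so we need popcount(r) = log2(8) = 3.
Scan r = 24..72 and keep those with exactly 3 one-bits:
r=24=11000 popcount=2 -> skip
r=25=11001 popcount=3 -> KEEP
r=26=11010 popcount=3 -> KEEP
r=27=11011 popcount=4 -> skip
r=28=11100 popcount=3 -> KEEP
r=29=11101 popcount=4 -> skip
r=30=11110 popcount=4 -> skip
r=31=11111 popcount=5 -> skip
r=32=100000 popcount=1 -> skip
r=33=100001 popcount=2 -> skip
r=34=100010 popcount=2 -> skip
r=35=100011 popcount=3 -> KEEP
r=36=100100 popcount=2 -> skip
r=37=100101 popcount=3 -> KEEP
r=38=100110 popcount=3 -> KEEP
r=39=100111 popcount=4 -> skip
r=40=101000 popcount=2 -> skip
r=41=101001 popcount=3 -> KEEP
r=42=101010 popcount=3 -> KEEP
r=43=101011 popcount=4 -> skip
r=44=101100 popcount=3 -> KEEP
r=45=101101 popcount=4 -> skip
r=46=101110 popcount=4 -> skip
r=47=101111 popcount=5 -> skip
r=48=110000 popcount=2 -> skip
r=49=110001 popcount=3 -> KEEP
r=50=110010 popcount=3 -> KEEP
r=51=110011 popcount=4 -> skip
r=52=110100 popcount=3 -> KEEP
r=53=110101 popcount=4 -> skip
r=54=110110 popcount=4 -> skip
r=55=110111 popcount=5 -> skip
r=56=111000 popcount=3 -> KEEP
r=57=111001 popcount=4 -> skip
r=58=111010 popcount=4 -> skip
r=59=111011 popcount=5 -> skip
r=60=111100 popcount=4 -> skip
r=61=111101 popcount=5 -> skip
r=62=111110 popcount=5 -> skip
r=63=111111 popcount=6 -> skip
r=64=1000000 popcount=1 -> skip
r=65=1000001 popcount=2 -> skip
r=66=1000010 popcount=2 -> skip
r=67=1000011 popcount=3 -> KEEP
r=68=1000100 popcount=2 -> skip
r=69=1000101 popcount=3 -> KEEP
r=70=1000110 popcount=3 -> KEEP
r=71=1000111 popcount=4 -> skip
r=72=1001000 popcount=2 -> skip
Kept rows: 25 26 28 35 37 38 41 42 44 49 50 52 56 67 69 70

Answer: 25 26 28 35 37 38 41 42 44 49 50 52 56 67 69 70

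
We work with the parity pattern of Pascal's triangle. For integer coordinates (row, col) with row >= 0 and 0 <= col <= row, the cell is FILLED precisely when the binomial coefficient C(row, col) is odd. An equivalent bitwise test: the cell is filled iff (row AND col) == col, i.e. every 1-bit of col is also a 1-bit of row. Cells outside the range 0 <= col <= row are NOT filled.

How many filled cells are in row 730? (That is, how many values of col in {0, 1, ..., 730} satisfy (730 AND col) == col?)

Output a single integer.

730 in binary = 1011011010
popcount(730) = number of 1-bits in 1011011010 = 6
A col c satisfies (730 AND c) == c iff every set bit of c is also set in 730; each of the 6 set bits of 730 can independently be on or off in c.
count = 2^6 = 64

Answer: 64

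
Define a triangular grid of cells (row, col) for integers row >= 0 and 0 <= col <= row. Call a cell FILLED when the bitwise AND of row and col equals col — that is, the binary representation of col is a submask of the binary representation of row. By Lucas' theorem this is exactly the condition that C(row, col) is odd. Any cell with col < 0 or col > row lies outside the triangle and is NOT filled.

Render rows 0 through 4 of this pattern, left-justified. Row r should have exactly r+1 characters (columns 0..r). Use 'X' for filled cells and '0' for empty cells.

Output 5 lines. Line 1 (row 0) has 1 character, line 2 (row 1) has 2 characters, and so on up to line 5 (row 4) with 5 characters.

r0=0: X
r1=1: XX
r2=10: X0X
r3=11: XXXX
r4=100: X000X

Answer: X
XX
X0X
XXXX
X000X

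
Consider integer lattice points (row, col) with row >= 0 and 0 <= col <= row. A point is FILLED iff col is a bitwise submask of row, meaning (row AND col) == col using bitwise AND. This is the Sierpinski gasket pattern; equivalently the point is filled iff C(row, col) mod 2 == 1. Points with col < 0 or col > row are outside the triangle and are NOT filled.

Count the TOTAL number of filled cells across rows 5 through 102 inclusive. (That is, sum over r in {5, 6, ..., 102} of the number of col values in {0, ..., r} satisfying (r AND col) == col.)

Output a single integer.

r5=101 pc2: +4 =4
r6=110 pc2: +4 =8
r7=111 pc3: +8 =16
r8=1000 pc1: +2 =18
r9=1001 pc2: +4 =22
r10=1010 pc2: +4 =26
r11=1011 pc3: +8 =34
r12=1100 pc2: +4 =38
r13=1101 pc3: +8 =46
r14=1110 pc3: +8 =54
r15=1111 pc4: +16 =70
r16=10000 pc1: +2 =72
r17=10001 pc2: +4 =76
r18=10010 pc2: +4 =80
r19=10011 pc3: +8 =88
r20=10100 pc2: +4 =92
r21=10101 pc3: +8 =100
r22=10110 pc3: +8 =108
r23=10111 pc4: +16 =124
r24=11000 pc2: +4 =128
r25=11001 pc3: +8 =136
r26=11010 pc3: +8 =144
r27=11011 pc4: +16 =160
r28=11100 pc3: +8 =168
r29=11101 pc4: +16 =184
r30=11110 pc4: +16 =200
r31=11111 pc5: +32 =232
r32=100000 pc1: +2 =234
r33=100001 pc2: +4 =238
r34=100010 pc2: +4 =242
r35=100011 pc3: +8 =250
r36=100100 pc2: +4 =254
r37=100101 pc3: +8 =262
r38=100110 pc3: +8 =270
r39=100111 pc4: +16 =286
r40=101000 pc2: +4 =290
r41=101001 pc3: +8 =298
r42=101010 pc3: +8 =306
r43=101011 pc4: +16 =322
r44=101100 pc3: +8 =330
r45=101101 pc4: +16 =346
r46=101110 pc4: +16 =362
r47=101111 pc5: +32 =394
r48=110000 pc2: +4 =398
r49=110001 pc3: +8 =406
r50=110010 pc3: +8 =414
r51=110011 pc4: +16 =430
r52=110100 pc3: +8 =438
r53=110101 pc4: +16 =454
r54=110110 pc4: +16 =470
r55=110111 pc5: +32 =502
r56=111000 pc3: +8 =510
r57=111001 pc4: +16 =526
r58=111010 pc4: +16 =542
r59=111011 pc5: +32 =574
r60=111100 pc4: +16 =590
r61=111101 pc5: +32 =622
r62=111110 pc5: +32 =654
r63=111111 pc6: +64 =718
r64=1000000 pc1: +2 =720
r65=1000001 pc2: +4 =724
r66=1000010 pc2: +4 =728
r67=1000011 pc3: +8 =736
r68=1000100 pc2: +4 =740
r69=1000101 pc3: +8 =748
r70=1000110 pc3: +8 =756
r71=1000111 pc4: +16 =772
r72=1001000 pc2: +4 =776
r73=1001001 pc3: +8 =784
r74=1001010 pc3: +8 =792
r75=1001011 pc4: +16 =808
r76=1001100 pc3: +8 =816
r77=1001101 pc4: +16 =832
r78=1001110 pc4: +16 =848
r79=1001111 pc5: +32 =880
r80=1010000 pc2: +4 =884
r81=1010001 pc3: +8 =892
r82=1010010 pc3: +8 =900
r83=1010011 pc4: +16 =916
r84=1010100 pc3: +8 =924
r85=1010101 pc4: +16 =940
r86=1010110 pc4: +16 =956
r87=1010111 pc5: +32 =988
r88=1011000 pc3: +8 =996
r89=1011001 pc4: +16 =1012
r90=1011010 pc4: +16 =1028
r91=1011011 pc5: +32 =1060
r92=1011100 pc4: +16 =1076
r93=1011101 pc5: +32 =1108
r94=1011110 pc5: +32 =1140
r95=1011111 pc6: +64 =1204
r96=1100000 pc2: +4 =1208
r97=1100001 pc3: +8 =1216
r98=1100010 pc3: +8 =1224
r99=1100011 pc4: +16 =1240
r100=1100100 pc3: +8 =1248
r101=1100101 pc4: +16 =1264
r102=1100110 pc4: +16 =1280

Answer: 1280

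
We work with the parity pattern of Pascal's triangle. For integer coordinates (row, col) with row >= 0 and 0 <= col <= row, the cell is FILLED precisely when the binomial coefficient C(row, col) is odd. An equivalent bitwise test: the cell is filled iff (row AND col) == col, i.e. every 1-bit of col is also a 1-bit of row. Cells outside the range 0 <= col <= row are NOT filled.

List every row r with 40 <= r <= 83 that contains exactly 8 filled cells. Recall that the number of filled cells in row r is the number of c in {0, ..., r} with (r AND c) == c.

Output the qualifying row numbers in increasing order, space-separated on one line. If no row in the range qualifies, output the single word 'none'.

Row r has 2^popcount(r) filled cells, so we need popcount(r) = log2(8) = 3.
Scan r = 40..83 and keep those with exactly 3 one-bits:
r=40=101000 popcount=2 -> skip
r=41=101001 popcount=3 -> KEEP
r=42=101010 popcount=3 -> KEEP
r=43=101011 popcount=4 -> skip
r=44=101100 popcount=3 -> KEEP
r=45=101101 popcount=4 -> skip
r=46=101110 popcount=4 -> skip
r=47=101111 popcount=5 -> skip
r=48=110000 popcount=2 -> skip
r=49=110001 popcount=3 -> KEEP
r=50=110010 popcount=3 -> KEEP
r=51=110011 popcount=4 -> skip
r=52=110100 popcount=3 -> KEEP
r=53=110101 popcount=4 -> skip
r=54=110110 popcount=4 -> skip
r=55=110111 popcount=5 -> skip
r=56=111000 popcount=3 -> KEEP
r=57=111001 popcount=4 -> skip
r=58=111010 popcount=4 -> skip
r=59=111011 popcount=5 -> skip
r=60=111100 popcount=4 -> skip
r=61=111101 popcount=5 -> skip
r=62=111110 popcount=5 -> skip
r=63=111111 popcount=6 -> skip
r=64=1000000 popcount=1 -> skip
r=65=1000001 popcount=2 -> skip
r=66=1000010 popcount=2 -> skip
r=67=1000011 popcount=3 -> KEEP
r=68=1000100 popcount=2 -> skip
r=69=1000101 popcount=3 -> KEEP
r=70=1000110 popcount=3 -> KEEP
r=71=1000111 popcount=4 -> skip
r=72=1001000 popcount=2 -> skip
r=73=1001001 popcount=3 -> KEEP
r=74=1001010 popcount=3 -> KEEP
r=75=1001011 popcount=4 -> skip
r=76=1001100 popcount=3 -> KEEP
r=77=1001101 popcount=4 -> skip
r=78=1001110 popcount=4 -> skip
r=79=1001111 popcount=5 -> skip
r=80=1010000 popcount=2 -> skip
r=81=1010001 popcount=3 -> KEEP
r=82=1010010 popcount=3 -> KEEP
r=83=1010011 popcount=4 -> skip
Kept rows: 41 42 44 49 50 52 56 67 69 70 73 74 76 81 82

Answer: 41 42 44 49 50 52 56 67 69 70 73 74 76 81 82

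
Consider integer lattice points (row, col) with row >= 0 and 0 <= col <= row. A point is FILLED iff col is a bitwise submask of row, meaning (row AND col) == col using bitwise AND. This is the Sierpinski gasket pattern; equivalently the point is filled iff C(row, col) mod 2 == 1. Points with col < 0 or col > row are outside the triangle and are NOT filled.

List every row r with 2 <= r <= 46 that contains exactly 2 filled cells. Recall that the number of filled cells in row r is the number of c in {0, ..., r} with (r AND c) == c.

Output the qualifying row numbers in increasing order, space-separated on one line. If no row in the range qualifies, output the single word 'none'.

Row r has 2^popcount(r) filled cells, so we need popcount(r) = log2(2) = 1.
Scan r = 2..46 and keep those with exactly 1 one-bits:
r=2=10 popcount=1 -> KEEP
r=3=11 popcount=2 -> skip
r=4=100 popcount=1 -> KEEP
r=5=101 popcount=2 -> skip
r=6=110 popcount=2 -> skip
r=7=111 popcount=3 -> skip
r=8=1000 popcount=1 -> KEEP
r=9=1001 popcount=2 -> skip
r=10=1010 popcount=2 -> skip
r=11=1011 popcount=3 -> skip
r=12=1100 popcount=2 -> skip
r=13=1101 popcount=3 -> skip
r=14=1110 popcount=3 -> skip
r=15=1111 popcount=4 -> skip
r=16=10000 popcount=1 -> KEEP
r=17=10001 popcount=2 -> skip
r=18=10010 popcount=2 -> skip
r=19=10011 popcount=3 -> skip
r=20=10100 popcount=2 -> skip
r=21=10101 popcount=3 -> skip
r=22=10110 popcount=3 -> skip
r=23=10111 popcount=4 -> skip
r=24=11000 popcount=2 -> skip
r=25=11001 popcount=3 -> skip
r=26=11010 popcount=3 -> skip
r=27=11011 popcount=4 -> skip
r=28=11100 popcount=3 -> skip
r=29=11101 popcount=4 -> skip
r=30=11110 popcount=4 -> skip
r=31=11111 popcount=5 -> skip
r=32=100000 popcount=1 -> KEEP
r=33=100001 popcount=2 -> skip
r=34=100010 popcount=2 -> skip
r=35=100011 popcount=3 -> skip
r=36=100100 popcount=2 -> skip
r=37=100101 popcount=3 -> skip
r=38=100110 popcount=3 -> skip
r=39=100111 popcount=4 -> skip
r=40=101000 popcount=2 -> skip
r=41=101001 popcount=3 -> skip
r=42=101010 popcount=3 -> skip
r=43=101011 popcount=4 -> skip
r=44=101100 popcount=3 -> skip
r=45=101101 popcount=4 -> skip
r=46=101110 popcount=4 -> skip
Kept rows: 2 4 8 16 32

Answer: 2 4 8 16 32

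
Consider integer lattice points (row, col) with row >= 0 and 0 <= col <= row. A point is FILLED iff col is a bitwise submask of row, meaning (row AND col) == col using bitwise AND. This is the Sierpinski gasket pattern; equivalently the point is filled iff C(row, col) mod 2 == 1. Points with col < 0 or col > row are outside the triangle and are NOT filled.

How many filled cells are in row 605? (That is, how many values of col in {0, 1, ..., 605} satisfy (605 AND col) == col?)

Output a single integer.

Answer: 64

Derivation:
605 in binary = 1001011101
popcount(605) = number of 1-bits in 1001011101 = 6
A col c satisfies (605 AND c) == c iff every set bit of c is also set in 605; each of the 6 set bits of 605 can independently be on or off in c.
count = 2^6 = 64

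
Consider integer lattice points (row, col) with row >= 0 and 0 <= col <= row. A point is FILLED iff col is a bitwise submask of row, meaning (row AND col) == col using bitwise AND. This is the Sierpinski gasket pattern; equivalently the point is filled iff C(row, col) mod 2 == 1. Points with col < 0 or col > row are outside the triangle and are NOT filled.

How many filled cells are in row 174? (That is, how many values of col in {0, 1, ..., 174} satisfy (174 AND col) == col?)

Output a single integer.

174 in binary = 10101110
popcount(174) = number of 1-bits in 10101110 = 5
A col c satisfies (174 AND c) == c iff every set bit of c is also set in 174; each of the 5 set bits of 174 can independently be on or off in c.
count = 2^5 = 32

Answer: 32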